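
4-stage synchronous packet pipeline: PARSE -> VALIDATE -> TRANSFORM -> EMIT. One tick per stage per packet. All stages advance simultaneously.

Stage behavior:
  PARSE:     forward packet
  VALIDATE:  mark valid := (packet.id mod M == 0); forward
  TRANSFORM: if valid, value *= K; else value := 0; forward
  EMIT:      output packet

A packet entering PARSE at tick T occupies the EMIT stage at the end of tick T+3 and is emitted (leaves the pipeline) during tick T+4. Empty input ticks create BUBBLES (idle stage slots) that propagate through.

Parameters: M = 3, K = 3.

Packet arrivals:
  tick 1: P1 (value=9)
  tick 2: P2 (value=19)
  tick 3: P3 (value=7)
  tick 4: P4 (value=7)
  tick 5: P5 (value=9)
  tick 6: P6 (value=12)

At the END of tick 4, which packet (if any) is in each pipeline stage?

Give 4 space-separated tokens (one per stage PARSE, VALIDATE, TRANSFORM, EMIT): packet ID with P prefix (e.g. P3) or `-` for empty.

Tick 1: [PARSE:P1(v=9,ok=F), VALIDATE:-, TRANSFORM:-, EMIT:-] out:-; in:P1
Tick 2: [PARSE:P2(v=19,ok=F), VALIDATE:P1(v=9,ok=F), TRANSFORM:-, EMIT:-] out:-; in:P2
Tick 3: [PARSE:P3(v=7,ok=F), VALIDATE:P2(v=19,ok=F), TRANSFORM:P1(v=0,ok=F), EMIT:-] out:-; in:P3
Tick 4: [PARSE:P4(v=7,ok=F), VALIDATE:P3(v=7,ok=T), TRANSFORM:P2(v=0,ok=F), EMIT:P1(v=0,ok=F)] out:-; in:P4
At end of tick 4: ['P4', 'P3', 'P2', 'P1']

Answer: P4 P3 P2 P1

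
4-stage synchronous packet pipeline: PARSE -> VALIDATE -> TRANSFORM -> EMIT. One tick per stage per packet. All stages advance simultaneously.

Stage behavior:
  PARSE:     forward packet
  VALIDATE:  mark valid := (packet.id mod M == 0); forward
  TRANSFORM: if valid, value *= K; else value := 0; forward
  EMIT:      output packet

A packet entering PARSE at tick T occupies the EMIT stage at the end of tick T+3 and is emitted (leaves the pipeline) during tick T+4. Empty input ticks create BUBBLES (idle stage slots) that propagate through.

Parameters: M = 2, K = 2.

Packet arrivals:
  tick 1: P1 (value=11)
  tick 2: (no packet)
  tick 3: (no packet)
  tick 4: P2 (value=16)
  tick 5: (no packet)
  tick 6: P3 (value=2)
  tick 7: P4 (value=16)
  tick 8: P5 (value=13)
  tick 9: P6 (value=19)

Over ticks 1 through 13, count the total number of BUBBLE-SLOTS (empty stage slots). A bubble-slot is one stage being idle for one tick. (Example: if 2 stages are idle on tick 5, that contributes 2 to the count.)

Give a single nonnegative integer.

Answer: 28

Derivation:
Tick 1: [PARSE:P1(v=11,ok=F), VALIDATE:-, TRANSFORM:-, EMIT:-] out:-; bubbles=3
Tick 2: [PARSE:-, VALIDATE:P1(v=11,ok=F), TRANSFORM:-, EMIT:-] out:-; bubbles=3
Tick 3: [PARSE:-, VALIDATE:-, TRANSFORM:P1(v=0,ok=F), EMIT:-] out:-; bubbles=3
Tick 4: [PARSE:P2(v=16,ok=F), VALIDATE:-, TRANSFORM:-, EMIT:P1(v=0,ok=F)] out:-; bubbles=2
Tick 5: [PARSE:-, VALIDATE:P2(v=16,ok=T), TRANSFORM:-, EMIT:-] out:P1(v=0); bubbles=3
Tick 6: [PARSE:P3(v=2,ok=F), VALIDATE:-, TRANSFORM:P2(v=32,ok=T), EMIT:-] out:-; bubbles=2
Tick 7: [PARSE:P4(v=16,ok=F), VALIDATE:P3(v=2,ok=F), TRANSFORM:-, EMIT:P2(v=32,ok=T)] out:-; bubbles=1
Tick 8: [PARSE:P5(v=13,ok=F), VALIDATE:P4(v=16,ok=T), TRANSFORM:P3(v=0,ok=F), EMIT:-] out:P2(v=32); bubbles=1
Tick 9: [PARSE:P6(v=19,ok=F), VALIDATE:P5(v=13,ok=F), TRANSFORM:P4(v=32,ok=T), EMIT:P3(v=0,ok=F)] out:-; bubbles=0
Tick 10: [PARSE:-, VALIDATE:P6(v=19,ok=T), TRANSFORM:P5(v=0,ok=F), EMIT:P4(v=32,ok=T)] out:P3(v=0); bubbles=1
Tick 11: [PARSE:-, VALIDATE:-, TRANSFORM:P6(v=38,ok=T), EMIT:P5(v=0,ok=F)] out:P4(v=32); bubbles=2
Tick 12: [PARSE:-, VALIDATE:-, TRANSFORM:-, EMIT:P6(v=38,ok=T)] out:P5(v=0); bubbles=3
Tick 13: [PARSE:-, VALIDATE:-, TRANSFORM:-, EMIT:-] out:P6(v=38); bubbles=4
Total bubble-slots: 28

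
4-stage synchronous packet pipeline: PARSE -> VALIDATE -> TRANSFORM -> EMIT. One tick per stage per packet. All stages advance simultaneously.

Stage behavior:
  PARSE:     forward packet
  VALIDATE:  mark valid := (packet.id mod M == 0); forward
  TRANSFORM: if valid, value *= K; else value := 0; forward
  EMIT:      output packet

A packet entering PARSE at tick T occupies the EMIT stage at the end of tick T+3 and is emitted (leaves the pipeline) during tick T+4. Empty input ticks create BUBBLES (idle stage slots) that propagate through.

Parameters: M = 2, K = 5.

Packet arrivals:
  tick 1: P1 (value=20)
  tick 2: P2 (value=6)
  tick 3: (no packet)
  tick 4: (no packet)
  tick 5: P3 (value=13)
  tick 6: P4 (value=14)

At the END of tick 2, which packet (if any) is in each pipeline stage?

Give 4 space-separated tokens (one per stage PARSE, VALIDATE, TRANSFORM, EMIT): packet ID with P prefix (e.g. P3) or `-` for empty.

Answer: P2 P1 - -

Derivation:
Tick 1: [PARSE:P1(v=20,ok=F), VALIDATE:-, TRANSFORM:-, EMIT:-] out:-; in:P1
Tick 2: [PARSE:P2(v=6,ok=F), VALIDATE:P1(v=20,ok=F), TRANSFORM:-, EMIT:-] out:-; in:P2
At end of tick 2: ['P2', 'P1', '-', '-']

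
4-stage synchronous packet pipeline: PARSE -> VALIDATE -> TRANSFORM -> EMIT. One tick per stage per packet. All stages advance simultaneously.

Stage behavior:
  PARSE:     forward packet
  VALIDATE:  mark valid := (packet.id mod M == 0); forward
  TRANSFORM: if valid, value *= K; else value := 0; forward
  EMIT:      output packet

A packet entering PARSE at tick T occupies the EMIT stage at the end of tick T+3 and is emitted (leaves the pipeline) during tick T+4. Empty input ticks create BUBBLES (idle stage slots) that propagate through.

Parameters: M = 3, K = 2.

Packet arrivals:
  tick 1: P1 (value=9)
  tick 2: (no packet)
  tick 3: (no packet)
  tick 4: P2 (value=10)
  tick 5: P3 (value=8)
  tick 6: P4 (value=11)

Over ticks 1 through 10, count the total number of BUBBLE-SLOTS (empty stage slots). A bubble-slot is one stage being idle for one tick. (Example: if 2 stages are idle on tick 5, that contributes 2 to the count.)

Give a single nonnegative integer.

Answer: 24

Derivation:
Tick 1: [PARSE:P1(v=9,ok=F), VALIDATE:-, TRANSFORM:-, EMIT:-] out:-; bubbles=3
Tick 2: [PARSE:-, VALIDATE:P1(v=9,ok=F), TRANSFORM:-, EMIT:-] out:-; bubbles=3
Tick 3: [PARSE:-, VALIDATE:-, TRANSFORM:P1(v=0,ok=F), EMIT:-] out:-; bubbles=3
Tick 4: [PARSE:P2(v=10,ok=F), VALIDATE:-, TRANSFORM:-, EMIT:P1(v=0,ok=F)] out:-; bubbles=2
Tick 5: [PARSE:P3(v=8,ok=F), VALIDATE:P2(v=10,ok=F), TRANSFORM:-, EMIT:-] out:P1(v=0); bubbles=2
Tick 6: [PARSE:P4(v=11,ok=F), VALIDATE:P3(v=8,ok=T), TRANSFORM:P2(v=0,ok=F), EMIT:-] out:-; bubbles=1
Tick 7: [PARSE:-, VALIDATE:P4(v=11,ok=F), TRANSFORM:P3(v=16,ok=T), EMIT:P2(v=0,ok=F)] out:-; bubbles=1
Tick 8: [PARSE:-, VALIDATE:-, TRANSFORM:P4(v=0,ok=F), EMIT:P3(v=16,ok=T)] out:P2(v=0); bubbles=2
Tick 9: [PARSE:-, VALIDATE:-, TRANSFORM:-, EMIT:P4(v=0,ok=F)] out:P3(v=16); bubbles=3
Tick 10: [PARSE:-, VALIDATE:-, TRANSFORM:-, EMIT:-] out:P4(v=0); bubbles=4
Total bubble-slots: 24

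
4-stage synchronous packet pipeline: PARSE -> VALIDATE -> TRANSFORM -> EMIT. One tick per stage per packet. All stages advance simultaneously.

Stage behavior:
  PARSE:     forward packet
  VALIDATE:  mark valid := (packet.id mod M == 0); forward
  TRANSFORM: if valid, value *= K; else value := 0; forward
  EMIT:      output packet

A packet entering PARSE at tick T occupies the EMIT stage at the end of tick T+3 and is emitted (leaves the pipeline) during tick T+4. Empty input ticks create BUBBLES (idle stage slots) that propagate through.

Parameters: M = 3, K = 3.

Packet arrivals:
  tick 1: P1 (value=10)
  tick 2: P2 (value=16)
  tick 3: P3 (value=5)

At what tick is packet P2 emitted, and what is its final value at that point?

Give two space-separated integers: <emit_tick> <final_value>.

Answer: 6 0

Derivation:
Tick 1: [PARSE:P1(v=10,ok=F), VALIDATE:-, TRANSFORM:-, EMIT:-] out:-; in:P1
Tick 2: [PARSE:P2(v=16,ok=F), VALIDATE:P1(v=10,ok=F), TRANSFORM:-, EMIT:-] out:-; in:P2
Tick 3: [PARSE:P3(v=5,ok=F), VALIDATE:P2(v=16,ok=F), TRANSFORM:P1(v=0,ok=F), EMIT:-] out:-; in:P3
Tick 4: [PARSE:-, VALIDATE:P3(v=5,ok=T), TRANSFORM:P2(v=0,ok=F), EMIT:P1(v=0,ok=F)] out:-; in:-
Tick 5: [PARSE:-, VALIDATE:-, TRANSFORM:P3(v=15,ok=T), EMIT:P2(v=0,ok=F)] out:P1(v=0); in:-
Tick 6: [PARSE:-, VALIDATE:-, TRANSFORM:-, EMIT:P3(v=15,ok=T)] out:P2(v=0); in:-
Tick 7: [PARSE:-, VALIDATE:-, TRANSFORM:-, EMIT:-] out:P3(v=15); in:-
P2: arrives tick 2, valid=False (id=2, id%3=2), emit tick 6, final value 0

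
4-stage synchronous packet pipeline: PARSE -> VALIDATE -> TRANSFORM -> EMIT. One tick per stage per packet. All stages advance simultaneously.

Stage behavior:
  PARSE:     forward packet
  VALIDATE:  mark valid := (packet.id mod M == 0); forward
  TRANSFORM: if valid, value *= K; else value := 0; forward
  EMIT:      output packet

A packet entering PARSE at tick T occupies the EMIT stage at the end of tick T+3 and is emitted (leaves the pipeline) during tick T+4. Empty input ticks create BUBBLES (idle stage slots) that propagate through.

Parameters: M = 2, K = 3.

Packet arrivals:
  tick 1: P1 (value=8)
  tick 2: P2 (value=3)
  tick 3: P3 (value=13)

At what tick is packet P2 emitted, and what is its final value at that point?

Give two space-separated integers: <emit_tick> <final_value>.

Tick 1: [PARSE:P1(v=8,ok=F), VALIDATE:-, TRANSFORM:-, EMIT:-] out:-; in:P1
Tick 2: [PARSE:P2(v=3,ok=F), VALIDATE:P1(v=8,ok=F), TRANSFORM:-, EMIT:-] out:-; in:P2
Tick 3: [PARSE:P3(v=13,ok=F), VALIDATE:P2(v=3,ok=T), TRANSFORM:P1(v=0,ok=F), EMIT:-] out:-; in:P3
Tick 4: [PARSE:-, VALIDATE:P3(v=13,ok=F), TRANSFORM:P2(v=9,ok=T), EMIT:P1(v=0,ok=F)] out:-; in:-
Tick 5: [PARSE:-, VALIDATE:-, TRANSFORM:P3(v=0,ok=F), EMIT:P2(v=9,ok=T)] out:P1(v=0); in:-
Tick 6: [PARSE:-, VALIDATE:-, TRANSFORM:-, EMIT:P3(v=0,ok=F)] out:P2(v=9); in:-
Tick 7: [PARSE:-, VALIDATE:-, TRANSFORM:-, EMIT:-] out:P3(v=0); in:-
P2: arrives tick 2, valid=True (id=2, id%2=0), emit tick 6, final value 9

Answer: 6 9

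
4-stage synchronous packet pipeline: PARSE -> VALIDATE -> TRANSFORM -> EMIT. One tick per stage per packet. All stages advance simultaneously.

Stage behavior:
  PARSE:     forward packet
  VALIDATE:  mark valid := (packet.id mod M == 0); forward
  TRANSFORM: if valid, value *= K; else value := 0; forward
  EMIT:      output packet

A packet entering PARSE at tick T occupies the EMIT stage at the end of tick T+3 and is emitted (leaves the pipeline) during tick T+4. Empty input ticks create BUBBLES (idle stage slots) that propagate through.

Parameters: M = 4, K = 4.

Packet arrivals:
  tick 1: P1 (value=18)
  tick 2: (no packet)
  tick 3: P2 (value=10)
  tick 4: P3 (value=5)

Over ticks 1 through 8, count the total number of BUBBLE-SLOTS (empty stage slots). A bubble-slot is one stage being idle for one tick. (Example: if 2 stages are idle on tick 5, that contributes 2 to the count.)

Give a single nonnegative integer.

Answer: 20

Derivation:
Tick 1: [PARSE:P1(v=18,ok=F), VALIDATE:-, TRANSFORM:-, EMIT:-] out:-; bubbles=3
Tick 2: [PARSE:-, VALIDATE:P1(v=18,ok=F), TRANSFORM:-, EMIT:-] out:-; bubbles=3
Tick 3: [PARSE:P2(v=10,ok=F), VALIDATE:-, TRANSFORM:P1(v=0,ok=F), EMIT:-] out:-; bubbles=2
Tick 4: [PARSE:P3(v=5,ok=F), VALIDATE:P2(v=10,ok=F), TRANSFORM:-, EMIT:P1(v=0,ok=F)] out:-; bubbles=1
Tick 5: [PARSE:-, VALIDATE:P3(v=5,ok=F), TRANSFORM:P2(v=0,ok=F), EMIT:-] out:P1(v=0); bubbles=2
Tick 6: [PARSE:-, VALIDATE:-, TRANSFORM:P3(v=0,ok=F), EMIT:P2(v=0,ok=F)] out:-; bubbles=2
Tick 7: [PARSE:-, VALIDATE:-, TRANSFORM:-, EMIT:P3(v=0,ok=F)] out:P2(v=0); bubbles=3
Tick 8: [PARSE:-, VALIDATE:-, TRANSFORM:-, EMIT:-] out:P3(v=0); bubbles=4
Total bubble-slots: 20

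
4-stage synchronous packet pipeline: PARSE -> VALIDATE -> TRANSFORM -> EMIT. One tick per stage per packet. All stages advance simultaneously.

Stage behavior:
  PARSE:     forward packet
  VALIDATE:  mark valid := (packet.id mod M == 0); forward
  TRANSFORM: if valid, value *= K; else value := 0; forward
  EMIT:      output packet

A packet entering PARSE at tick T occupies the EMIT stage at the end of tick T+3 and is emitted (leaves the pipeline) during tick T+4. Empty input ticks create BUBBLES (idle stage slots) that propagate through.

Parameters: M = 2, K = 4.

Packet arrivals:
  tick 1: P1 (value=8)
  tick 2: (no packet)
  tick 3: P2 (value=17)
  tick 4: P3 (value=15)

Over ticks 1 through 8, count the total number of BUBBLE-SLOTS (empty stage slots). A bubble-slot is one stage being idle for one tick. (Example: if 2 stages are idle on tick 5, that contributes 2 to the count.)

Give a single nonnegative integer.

Answer: 20

Derivation:
Tick 1: [PARSE:P1(v=8,ok=F), VALIDATE:-, TRANSFORM:-, EMIT:-] out:-; bubbles=3
Tick 2: [PARSE:-, VALIDATE:P1(v=8,ok=F), TRANSFORM:-, EMIT:-] out:-; bubbles=3
Tick 3: [PARSE:P2(v=17,ok=F), VALIDATE:-, TRANSFORM:P1(v=0,ok=F), EMIT:-] out:-; bubbles=2
Tick 4: [PARSE:P3(v=15,ok=F), VALIDATE:P2(v=17,ok=T), TRANSFORM:-, EMIT:P1(v=0,ok=F)] out:-; bubbles=1
Tick 5: [PARSE:-, VALIDATE:P3(v=15,ok=F), TRANSFORM:P2(v=68,ok=T), EMIT:-] out:P1(v=0); bubbles=2
Tick 6: [PARSE:-, VALIDATE:-, TRANSFORM:P3(v=0,ok=F), EMIT:P2(v=68,ok=T)] out:-; bubbles=2
Tick 7: [PARSE:-, VALIDATE:-, TRANSFORM:-, EMIT:P3(v=0,ok=F)] out:P2(v=68); bubbles=3
Tick 8: [PARSE:-, VALIDATE:-, TRANSFORM:-, EMIT:-] out:P3(v=0); bubbles=4
Total bubble-slots: 20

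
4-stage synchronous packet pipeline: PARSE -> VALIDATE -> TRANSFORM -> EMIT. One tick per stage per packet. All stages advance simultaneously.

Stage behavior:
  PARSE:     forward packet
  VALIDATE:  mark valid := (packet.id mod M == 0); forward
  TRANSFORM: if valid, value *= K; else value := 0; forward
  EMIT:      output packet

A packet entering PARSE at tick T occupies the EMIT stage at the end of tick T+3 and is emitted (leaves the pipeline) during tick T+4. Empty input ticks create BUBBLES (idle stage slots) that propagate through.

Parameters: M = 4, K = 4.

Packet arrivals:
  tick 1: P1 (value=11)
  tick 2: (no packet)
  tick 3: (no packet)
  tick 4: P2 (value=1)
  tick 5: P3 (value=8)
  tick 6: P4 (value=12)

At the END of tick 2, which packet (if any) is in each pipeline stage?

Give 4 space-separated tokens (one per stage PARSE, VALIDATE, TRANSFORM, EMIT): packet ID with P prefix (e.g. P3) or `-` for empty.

Answer: - P1 - -

Derivation:
Tick 1: [PARSE:P1(v=11,ok=F), VALIDATE:-, TRANSFORM:-, EMIT:-] out:-; in:P1
Tick 2: [PARSE:-, VALIDATE:P1(v=11,ok=F), TRANSFORM:-, EMIT:-] out:-; in:-
At end of tick 2: ['-', 'P1', '-', '-']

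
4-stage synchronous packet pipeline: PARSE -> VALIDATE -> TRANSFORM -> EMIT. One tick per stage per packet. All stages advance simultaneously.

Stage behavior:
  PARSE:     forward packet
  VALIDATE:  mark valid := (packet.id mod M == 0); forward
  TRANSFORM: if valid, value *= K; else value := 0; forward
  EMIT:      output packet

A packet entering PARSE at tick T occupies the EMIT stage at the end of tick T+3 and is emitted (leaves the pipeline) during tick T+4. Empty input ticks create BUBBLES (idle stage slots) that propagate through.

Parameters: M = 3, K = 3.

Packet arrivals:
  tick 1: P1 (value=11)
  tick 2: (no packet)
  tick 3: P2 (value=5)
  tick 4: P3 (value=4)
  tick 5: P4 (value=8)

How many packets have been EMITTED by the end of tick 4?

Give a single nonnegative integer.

Answer: 0

Derivation:
Tick 1: [PARSE:P1(v=11,ok=F), VALIDATE:-, TRANSFORM:-, EMIT:-] out:-; in:P1
Tick 2: [PARSE:-, VALIDATE:P1(v=11,ok=F), TRANSFORM:-, EMIT:-] out:-; in:-
Tick 3: [PARSE:P2(v=5,ok=F), VALIDATE:-, TRANSFORM:P1(v=0,ok=F), EMIT:-] out:-; in:P2
Tick 4: [PARSE:P3(v=4,ok=F), VALIDATE:P2(v=5,ok=F), TRANSFORM:-, EMIT:P1(v=0,ok=F)] out:-; in:P3
Emitted by tick 4: []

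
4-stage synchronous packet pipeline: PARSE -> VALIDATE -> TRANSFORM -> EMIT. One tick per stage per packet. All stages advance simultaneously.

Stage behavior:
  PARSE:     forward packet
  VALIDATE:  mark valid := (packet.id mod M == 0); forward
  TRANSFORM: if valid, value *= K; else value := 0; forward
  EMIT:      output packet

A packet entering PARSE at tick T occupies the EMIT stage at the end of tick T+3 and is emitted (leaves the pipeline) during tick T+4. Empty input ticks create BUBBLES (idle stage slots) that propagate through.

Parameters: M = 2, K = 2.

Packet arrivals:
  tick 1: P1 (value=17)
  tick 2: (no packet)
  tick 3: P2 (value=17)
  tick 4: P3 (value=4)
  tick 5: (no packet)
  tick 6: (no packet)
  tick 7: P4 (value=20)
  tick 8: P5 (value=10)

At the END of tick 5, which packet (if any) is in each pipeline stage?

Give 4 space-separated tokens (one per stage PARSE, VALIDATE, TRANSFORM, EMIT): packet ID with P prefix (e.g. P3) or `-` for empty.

Tick 1: [PARSE:P1(v=17,ok=F), VALIDATE:-, TRANSFORM:-, EMIT:-] out:-; in:P1
Tick 2: [PARSE:-, VALIDATE:P1(v=17,ok=F), TRANSFORM:-, EMIT:-] out:-; in:-
Tick 3: [PARSE:P2(v=17,ok=F), VALIDATE:-, TRANSFORM:P1(v=0,ok=F), EMIT:-] out:-; in:P2
Tick 4: [PARSE:P3(v=4,ok=F), VALIDATE:P2(v=17,ok=T), TRANSFORM:-, EMIT:P1(v=0,ok=F)] out:-; in:P3
Tick 5: [PARSE:-, VALIDATE:P3(v=4,ok=F), TRANSFORM:P2(v=34,ok=T), EMIT:-] out:P1(v=0); in:-
At end of tick 5: ['-', 'P3', 'P2', '-']

Answer: - P3 P2 -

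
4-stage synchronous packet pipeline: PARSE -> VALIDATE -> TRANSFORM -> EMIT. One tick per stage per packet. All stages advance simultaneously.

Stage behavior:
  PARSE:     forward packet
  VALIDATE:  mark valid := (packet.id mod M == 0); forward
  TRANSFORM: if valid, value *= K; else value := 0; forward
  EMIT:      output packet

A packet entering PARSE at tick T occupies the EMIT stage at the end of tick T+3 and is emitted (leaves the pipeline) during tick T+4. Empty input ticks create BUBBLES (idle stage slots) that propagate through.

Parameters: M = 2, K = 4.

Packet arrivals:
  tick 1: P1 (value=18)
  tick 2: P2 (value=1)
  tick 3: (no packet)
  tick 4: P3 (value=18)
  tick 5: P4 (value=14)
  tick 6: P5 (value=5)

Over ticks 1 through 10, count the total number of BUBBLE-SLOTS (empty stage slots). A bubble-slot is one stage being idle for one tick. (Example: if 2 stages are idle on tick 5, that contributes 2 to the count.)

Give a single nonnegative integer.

Answer: 20

Derivation:
Tick 1: [PARSE:P1(v=18,ok=F), VALIDATE:-, TRANSFORM:-, EMIT:-] out:-; bubbles=3
Tick 2: [PARSE:P2(v=1,ok=F), VALIDATE:P1(v=18,ok=F), TRANSFORM:-, EMIT:-] out:-; bubbles=2
Tick 3: [PARSE:-, VALIDATE:P2(v=1,ok=T), TRANSFORM:P1(v=0,ok=F), EMIT:-] out:-; bubbles=2
Tick 4: [PARSE:P3(v=18,ok=F), VALIDATE:-, TRANSFORM:P2(v=4,ok=T), EMIT:P1(v=0,ok=F)] out:-; bubbles=1
Tick 5: [PARSE:P4(v=14,ok=F), VALIDATE:P3(v=18,ok=F), TRANSFORM:-, EMIT:P2(v=4,ok=T)] out:P1(v=0); bubbles=1
Tick 6: [PARSE:P5(v=5,ok=F), VALIDATE:P4(v=14,ok=T), TRANSFORM:P3(v=0,ok=F), EMIT:-] out:P2(v=4); bubbles=1
Tick 7: [PARSE:-, VALIDATE:P5(v=5,ok=F), TRANSFORM:P4(v=56,ok=T), EMIT:P3(v=0,ok=F)] out:-; bubbles=1
Tick 8: [PARSE:-, VALIDATE:-, TRANSFORM:P5(v=0,ok=F), EMIT:P4(v=56,ok=T)] out:P3(v=0); bubbles=2
Tick 9: [PARSE:-, VALIDATE:-, TRANSFORM:-, EMIT:P5(v=0,ok=F)] out:P4(v=56); bubbles=3
Tick 10: [PARSE:-, VALIDATE:-, TRANSFORM:-, EMIT:-] out:P5(v=0); bubbles=4
Total bubble-slots: 20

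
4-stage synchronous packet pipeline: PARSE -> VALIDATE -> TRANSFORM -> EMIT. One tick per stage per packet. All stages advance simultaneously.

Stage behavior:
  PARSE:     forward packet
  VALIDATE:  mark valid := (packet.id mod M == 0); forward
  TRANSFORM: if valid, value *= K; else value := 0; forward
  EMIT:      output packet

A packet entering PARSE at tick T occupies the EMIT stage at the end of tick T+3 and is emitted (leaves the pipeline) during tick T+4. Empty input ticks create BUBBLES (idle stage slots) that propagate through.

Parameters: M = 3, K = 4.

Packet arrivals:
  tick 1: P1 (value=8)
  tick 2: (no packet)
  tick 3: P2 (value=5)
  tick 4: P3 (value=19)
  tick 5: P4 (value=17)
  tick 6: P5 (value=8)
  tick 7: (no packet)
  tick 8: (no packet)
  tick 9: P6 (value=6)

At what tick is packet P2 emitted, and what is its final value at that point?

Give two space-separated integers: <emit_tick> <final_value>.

Tick 1: [PARSE:P1(v=8,ok=F), VALIDATE:-, TRANSFORM:-, EMIT:-] out:-; in:P1
Tick 2: [PARSE:-, VALIDATE:P1(v=8,ok=F), TRANSFORM:-, EMIT:-] out:-; in:-
Tick 3: [PARSE:P2(v=5,ok=F), VALIDATE:-, TRANSFORM:P1(v=0,ok=F), EMIT:-] out:-; in:P2
Tick 4: [PARSE:P3(v=19,ok=F), VALIDATE:P2(v=5,ok=F), TRANSFORM:-, EMIT:P1(v=0,ok=F)] out:-; in:P3
Tick 5: [PARSE:P4(v=17,ok=F), VALIDATE:P3(v=19,ok=T), TRANSFORM:P2(v=0,ok=F), EMIT:-] out:P1(v=0); in:P4
Tick 6: [PARSE:P5(v=8,ok=F), VALIDATE:P4(v=17,ok=F), TRANSFORM:P3(v=76,ok=T), EMIT:P2(v=0,ok=F)] out:-; in:P5
Tick 7: [PARSE:-, VALIDATE:P5(v=8,ok=F), TRANSFORM:P4(v=0,ok=F), EMIT:P3(v=76,ok=T)] out:P2(v=0); in:-
Tick 8: [PARSE:-, VALIDATE:-, TRANSFORM:P5(v=0,ok=F), EMIT:P4(v=0,ok=F)] out:P3(v=76); in:-
Tick 9: [PARSE:P6(v=6,ok=F), VALIDATE:-, TRANSFORM:-, EMIT:P5(v=0,ok=F)] out:P4(v=0); in:P6
Tick 10: [PARSE:-, VALIDATE:P6(v=6,ok=T), TRANSFORM:-, EMIT:-] out:P5(v=0); in:-
Tick 11: [PARSE:-, VALIDATE:-, TRANSFORM:P6(v=24,ok=T), EMIT:-] out:-; in:-
Tick 12: [PARSE:-, VALIDATE:-, TRANSFORM:-, EMIT:P6(v=24,ok=T)] out:-; in:-
Tick 13: [PARSE:-, VALIDATE:-, TRANSFORM:-, EMIT:-] out:P6(v=24); in:-
P2: arrives tick 3, valid=False (id=2, id%3=2), emit tick 7, final value 0

Answer: 7 0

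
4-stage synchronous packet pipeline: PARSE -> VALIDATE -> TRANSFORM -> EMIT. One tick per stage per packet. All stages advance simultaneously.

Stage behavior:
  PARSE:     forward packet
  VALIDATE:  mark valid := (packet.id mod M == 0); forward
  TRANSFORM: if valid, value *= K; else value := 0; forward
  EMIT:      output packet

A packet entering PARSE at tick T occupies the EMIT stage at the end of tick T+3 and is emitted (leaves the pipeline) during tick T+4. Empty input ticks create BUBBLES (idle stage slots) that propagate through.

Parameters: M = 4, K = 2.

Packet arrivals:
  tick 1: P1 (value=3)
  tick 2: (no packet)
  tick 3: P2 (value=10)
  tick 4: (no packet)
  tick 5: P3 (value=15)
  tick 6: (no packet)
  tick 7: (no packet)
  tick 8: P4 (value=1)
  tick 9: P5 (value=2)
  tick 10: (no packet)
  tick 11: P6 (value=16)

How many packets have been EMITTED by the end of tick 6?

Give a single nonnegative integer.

Answer: 1

Derivation:
Tick 1: [PARSE:P1(v=3,ok=F), VALIDATE:-, TRANSFORM:-, EMIT:-] out:-; in:P1
Tick 2: [PARSE:-, VALIDATE:P1(v=3,ok=F), TRANSFORM:-, EMIT:-] out:-; in:-
Tick 3: [PARSE:P2(v=10,ok=F), VALIDATE:-, TRANSFORM:P1(v=0,ok=F), EMIT:-] out:-; in:P2
Tick 4: [PARSE:-, VALIDATE:P2(v=10,ok=F), TRANSFORM:-, EMIT:P1(v=0,ok=F)] out:-; in:-
Tick 5: [PARSE:P3(v=15,ok=F), VALIDATE:-, TRANSFORM:P2(v=0,ok=F), EMIT:-] out:P1(v=0); in:P3
Tick 6: [PARSE:-, VALIDATE:P3(v=15,ok=F), TRANSFORM:-, EMIT:P2(v=0,ok=F)] out:-; in:-
Emitted by tick 6: ['P1']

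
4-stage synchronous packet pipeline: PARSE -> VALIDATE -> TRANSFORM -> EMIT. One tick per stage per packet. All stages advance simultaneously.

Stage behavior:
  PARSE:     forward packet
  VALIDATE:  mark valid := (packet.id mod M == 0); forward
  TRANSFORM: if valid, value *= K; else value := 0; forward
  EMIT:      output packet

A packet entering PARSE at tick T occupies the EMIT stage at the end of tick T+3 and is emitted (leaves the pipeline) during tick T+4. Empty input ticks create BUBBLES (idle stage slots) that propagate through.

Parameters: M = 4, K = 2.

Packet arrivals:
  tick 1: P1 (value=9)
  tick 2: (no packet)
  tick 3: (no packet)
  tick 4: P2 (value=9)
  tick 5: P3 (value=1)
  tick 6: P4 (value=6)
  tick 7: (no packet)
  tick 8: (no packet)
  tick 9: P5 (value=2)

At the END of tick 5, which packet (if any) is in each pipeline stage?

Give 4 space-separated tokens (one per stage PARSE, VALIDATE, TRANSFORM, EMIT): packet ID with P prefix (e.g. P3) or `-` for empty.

Answer: P3 P2 - -

Derivation:
Tick 1: [PARSE:P1(v=9,ok=F), VALIDATE:-, TRANSFORM:-, EMIT:-] out:-; in:P1
Tick 2: [PARSE:-, VALIDATE:P1(v=9,ok=F), TRANSFORM:-, EMIT:-] out:-; in:-
Tick 3: [PARSE:-, VALIDATE:-, TRANSFORM:P1(v=0,ok=F), EMIT:-] out:-; in:-
Tick 4: [PARSE:P2(v=9,ok=F), VALIDATE:-, TRANSFORM:-, EMIT:P1(v=0,ok=F)] out:-; in:P2
Tick 5: [PARSE:P3(v=1,ok=F), VALIDATE:P2(v=9,ok=F), TRANSFORM:-, EMIT:-] out:P1(v=0); in:P3
At end of tick 5: ['P3', 'P2', '-', '-']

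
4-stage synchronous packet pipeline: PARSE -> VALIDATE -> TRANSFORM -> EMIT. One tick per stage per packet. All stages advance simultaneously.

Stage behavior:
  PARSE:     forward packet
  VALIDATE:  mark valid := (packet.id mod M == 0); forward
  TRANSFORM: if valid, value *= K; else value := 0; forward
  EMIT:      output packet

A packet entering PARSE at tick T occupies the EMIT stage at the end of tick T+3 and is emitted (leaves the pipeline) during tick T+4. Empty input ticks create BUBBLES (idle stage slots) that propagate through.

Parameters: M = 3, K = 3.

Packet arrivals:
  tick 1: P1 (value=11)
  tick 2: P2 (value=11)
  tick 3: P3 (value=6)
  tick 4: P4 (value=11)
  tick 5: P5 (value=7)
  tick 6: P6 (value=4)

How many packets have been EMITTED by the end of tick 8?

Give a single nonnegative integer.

Tick 1: [PARSE:P1(v=11,ok=F), VALIDATE:-, TRANSFORM:-, EMIT:-] out:-; in:P1
Tick 2: [PARSE:P2(v=11,ok=F), VALIDATE:P1(v=11,ok=F), TRANSFORM:-, EMIT:-] out:-; in:P2
Tick 3: [PARSE:P3(v=6,ok=F), VALIDATE:P2(v=11,ok=F), TRANSFORM:P1(v=0,ok=F), EMIT:-] out:-; in:P3
Tick 4: [PARSE:P4(v=11,ok=F), VALIDATE:P3(v=6,ok=T), TRANSFORM:P2(v=0,ok=F), EMIT:P1(v=0,ok=F)] out:-; in:P4
Tick 5: [PARSE:P5(v=7,ok=F), VALIDATE:P4(v=11,ok=F), TRANSFORM:P3(v=18,ok=T), EMIT:P2(v=0,ok=F)] out:P1(v=0); in:P5
Tick 6: [PARSE:P6(v=4,ok=F), VALIDATE:P5(v=7,ok=F), TRANSFORM:P4(v=0,ok=F), EMIT:P3(v=18,ok=T)] out:P2(v=0); in:P6
Tick 7: [PARSE:-, VALIDATE:P6(v=4,ok=T), TRANSFORM:P5(v=0,ok=F), EMIT:P4(v=0,ok=F)] out:P3(v=18); in:-
Tick 8: [PARSE:-, VALIDATE:-, TRANSFORM:P6(v=12,ok=T), EMIT:P5(v=0,ok=F)] out:P4(v=0); in:-
Emitted by tick 8: ['P1', 'P2', 'P3', 'P4']

Answer: 4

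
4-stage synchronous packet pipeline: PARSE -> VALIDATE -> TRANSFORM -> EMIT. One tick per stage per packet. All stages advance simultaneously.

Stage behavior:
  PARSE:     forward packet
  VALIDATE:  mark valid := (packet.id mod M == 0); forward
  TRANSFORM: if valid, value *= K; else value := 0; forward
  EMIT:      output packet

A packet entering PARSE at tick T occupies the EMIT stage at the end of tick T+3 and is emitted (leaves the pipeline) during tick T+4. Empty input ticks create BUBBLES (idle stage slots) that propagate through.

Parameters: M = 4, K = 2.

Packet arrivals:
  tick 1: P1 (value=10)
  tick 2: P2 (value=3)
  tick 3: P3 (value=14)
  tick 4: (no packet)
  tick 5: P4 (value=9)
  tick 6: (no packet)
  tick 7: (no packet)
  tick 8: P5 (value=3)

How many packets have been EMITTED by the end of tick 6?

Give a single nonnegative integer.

Tick 1: [PARSE:P1(v=10,ok=F), VALIDATE:-, TRANSFORM:-, EMIT:-] out:-; in:P1
Tick 2: [PARSE:P2(v=3,ok=F), VALIDATE:P1(v=10,ok=F), TRANSFORM:-, EMIT:-] out:-; in:P2
Tick 3: [PARSE:P3(v=14,ok=F), VALIDATE:P2(v=3,ok=F), TRANSFORM:P1(v=0,ok=F), EMIT:-] out:-; in:P3
Tick 4: [PARSE:-, VALIDATE:P3(v=14,ok=F), TRANSFORM:P2(v=0,ok=F), EMIT:P1(v=0,ok=F)] out:-; in:-
Tick 5: [PARSE:P4(v=9,ok=F), VALIDATE:-, TRANSFORM:P3(v=0,ok=F), EMIT:P2(v=0,ok=F)] out:P1(v=0); in:P4
Tick 6: [PARSE:-, VALIDATE:P4(v=9,ok=T), TRANSFORM:-, EMIT:P3(v=0,ok=F)] out:P2(v=0); in:-
Emitted by tick 6: ['P1', 'P2']

Answer: 2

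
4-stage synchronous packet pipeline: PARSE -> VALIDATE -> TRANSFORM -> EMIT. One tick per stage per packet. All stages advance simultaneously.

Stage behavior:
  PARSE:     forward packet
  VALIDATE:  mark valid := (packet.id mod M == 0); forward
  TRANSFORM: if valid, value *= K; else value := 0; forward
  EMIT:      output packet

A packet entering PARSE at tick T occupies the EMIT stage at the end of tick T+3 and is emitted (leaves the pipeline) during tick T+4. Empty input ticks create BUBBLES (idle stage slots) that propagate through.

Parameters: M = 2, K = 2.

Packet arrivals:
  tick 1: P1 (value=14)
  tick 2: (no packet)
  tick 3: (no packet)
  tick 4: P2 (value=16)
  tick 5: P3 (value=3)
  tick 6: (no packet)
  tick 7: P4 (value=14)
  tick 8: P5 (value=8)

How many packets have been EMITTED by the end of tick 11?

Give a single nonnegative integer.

Tick 1: [PARSE:P1(v=14,ok=F), VALIDATE:-, TRANSFORM:-, EMIT:-] out:-; in:P1
Tick 2: [PARSE:-, VALIDATE:P1(v=14,ok=F), TRANSFORM:-, EMIT:-] out:-; in:-
Tick 3: [PARSE:-, VALIDATE:-, TRANSFORM:P1(v=0,ok=F), EMIT:-] out:-; in:-
Tick 4: [PARSE:P2(v=16,ok=F), VALIDATE:-, TRANSFORM:-, EMIT:P1(v=0,ok=F)] out:-; in:P2
Tick 5: [PARSE:P3(v=3,ok=F), VALIDATE:P2(v=16,ok=T), TRANSFORM:-, EMIT:-] out:P1(v=0); in:P3
Tick 6: [PARSE:-, VALIDATE:P3(v=3,ok=F), TRANSFORM:P2(v=32,ok=T), EMIT:-] out:-; in:-
Tick 7: [PARSE:P4(v=14,ok=F), VALIDATE:-, TRANSFORM:P3(v=0,ok=F), EMIT:P2(v=32,ok=T)] out:-; in:P4
Tick 8: [PARSE:P5(v=8,ok=F), VALIDATE:P4(v=14,ok=T), TRANSFORM:-, EMIT:P3(v=0,ok=F)] out:P2(v=32); in:P5
Tick 9: [PARSE:-, VALIDATE:P5(v=8,ok=F), TRANSFORM:P4(v=28,ok=T), EMIT:-] out:P3(v=0); in:-
Tick 10: [PARSE:-, VALIDATE:-, TRANSFORM:P5(v=0,ok=F), EMIT:P4(v=28,ok=T)] out:-; in:-
Tick 11: [PARSE:-, VALIDATE:-, TRANSFORM:-, EMIT:P5(v=0,ok=F)] out:P4(v=28); in:-
Emitted by tick 11: ['P1', 'P2', 'P3', 'P4']

Answer: 4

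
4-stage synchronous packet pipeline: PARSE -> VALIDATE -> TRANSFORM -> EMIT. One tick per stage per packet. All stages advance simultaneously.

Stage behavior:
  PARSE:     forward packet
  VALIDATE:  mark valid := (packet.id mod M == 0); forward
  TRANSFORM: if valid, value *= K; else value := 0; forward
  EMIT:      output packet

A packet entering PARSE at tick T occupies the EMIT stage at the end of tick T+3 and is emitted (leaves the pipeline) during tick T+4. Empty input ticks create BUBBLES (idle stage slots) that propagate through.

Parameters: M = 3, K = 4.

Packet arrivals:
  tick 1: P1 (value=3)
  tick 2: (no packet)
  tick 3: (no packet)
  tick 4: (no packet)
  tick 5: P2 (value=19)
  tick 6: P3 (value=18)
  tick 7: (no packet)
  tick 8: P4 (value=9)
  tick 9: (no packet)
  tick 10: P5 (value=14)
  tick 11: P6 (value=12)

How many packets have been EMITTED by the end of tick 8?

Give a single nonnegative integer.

Tick 1: [PARSE:P1(v=3,ok=F), VALIDATE:-, TRANSFORM:-, EMIT:-] out:-; in:P1
Tick 2: [PARSE:-, VALIDATE:P1(v=3,ok=F), TRANSFORM:-, EMIT:-] out:-; in:-
Tick 3: [PARSE:-, VALIDATE:-, TRANSFORM:P1(v=0,ok=F), EMIT:-] out:-; in:-
Tick 4: [PARSE:-, VALIDATE:-, TRANSFORM:-, EMIT:P1(v=0,ok=F)] out:-; in:-
Tick 5: [PARSE:P2(v=19,ok=F), VALIDATE:-, TRANSFORM:-, EMIT:-] out:P1(v=0); in:P2
Tick 6: [PARSE:P3(v=18,ok=F), VALIDATE:P2(v=19,ok=F), TRANSFORM:-, EMIT:-] out:-; in:P3
Tick 7: [PARSE:-, VALIDATE:P3(v=18,ok=T), TRANSFORM:P2(v=0,ok=F), EMIT:-] out:-; in:-
Tick 8: [PARSE:P4(v=9,ok=F), VALIDATE:-, TRANSFORM:P3(v=72,ok=T), EMIT:P2(v=0,ok=F)] out:-; in:P4
Emitted by tick 8: ['P1']

Answer: 1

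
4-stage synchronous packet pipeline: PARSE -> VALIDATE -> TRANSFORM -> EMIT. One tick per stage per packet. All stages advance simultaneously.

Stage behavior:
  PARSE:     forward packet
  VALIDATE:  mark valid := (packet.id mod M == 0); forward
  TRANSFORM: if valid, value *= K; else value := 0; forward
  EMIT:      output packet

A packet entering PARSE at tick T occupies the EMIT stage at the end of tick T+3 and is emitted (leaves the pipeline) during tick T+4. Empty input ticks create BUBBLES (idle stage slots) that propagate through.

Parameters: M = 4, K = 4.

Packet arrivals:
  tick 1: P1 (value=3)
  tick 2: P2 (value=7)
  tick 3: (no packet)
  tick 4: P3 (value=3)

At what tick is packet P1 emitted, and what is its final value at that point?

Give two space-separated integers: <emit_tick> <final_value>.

Answer: 5 0

Derivation:
Tick 1: [PARSE:P1(v=3,ok=F), VALIDATE:-, TRANSFORM:-, EMIT:-] out:-; in:P1
Tick 2: [PARSE:P2(v=7,ok=F), VALIDATE:P1(v=3,ok=F), TRANSFORM:-, EMIT:-] out:-; in:P2
Tick 3: [PARSE:-, VALIDATE:P2(v=7,ok=F), TRANSFORM:P1(v=0,ok=F), EMIT:-] out:-; in:-
Tick 4: [PARSE:P3(v=3,ok=F), VALIDATE:-, TRANSFORM:P2(v=0,ok=F), EMIT:P1(v=0,ok=F)] out:-; in:P3
Tick 5: [PARSE:-, VALIDATE:P3(v=3,ok=F), TRANSFORM:-, EMIT:P2(v=0,ok=F)] out:P1(v=0); in:-
Tick 6: [PARSE:-, VALIDATE:-, TRANSFORM:P3(v=0,ok=F), EMIT:-] out:P2(v=0); in:-
Tick 7: [PARSE:-, VALIDATE:-, TRANSFORM:-, EMIT:P3(v=0,ok=F)] out:-; in:-
Tick 8: [PARSE:-, VALIDATE:-, TRANSFORM:-, EMIT:-] out:P3(v=0); in:-
P1: arrives tick 1, valid=False (id=1, id%4=1), emit tick 5, final value 0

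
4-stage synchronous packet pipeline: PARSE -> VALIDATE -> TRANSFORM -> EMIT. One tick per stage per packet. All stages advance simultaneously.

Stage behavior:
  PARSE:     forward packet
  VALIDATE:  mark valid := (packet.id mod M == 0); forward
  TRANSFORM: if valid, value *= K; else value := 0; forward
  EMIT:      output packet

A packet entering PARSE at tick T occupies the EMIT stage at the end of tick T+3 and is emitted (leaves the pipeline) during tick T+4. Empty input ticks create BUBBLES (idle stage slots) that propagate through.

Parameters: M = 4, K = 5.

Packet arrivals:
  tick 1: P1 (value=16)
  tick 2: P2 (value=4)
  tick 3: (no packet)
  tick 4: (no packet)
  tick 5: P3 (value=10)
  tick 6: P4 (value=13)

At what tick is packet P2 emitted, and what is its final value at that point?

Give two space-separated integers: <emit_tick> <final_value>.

Answer: 6 0

Derivation:
Tick 1: [PARSE:P1(v=16,ok=F), VALIDATE:-, TRANSFORM:-, EMIT:-] out:-; in:P1
Tick 2: [PARSE:P2(v=4,ok=F), VALIDATE:P1(v=16,ok=F), TRANSFORM:-, EMIT:-] out:-; in:P2
Tick 3: [PARSE:-, VALIDATE:P2(v=4,ok=F), TRANSFORM:P1(v=0,ok=F), EMIT:-] out:-; in:-
Tick 4: [PARSE:-, VALIDATE:-, TRANSFORM:P2(v=0,ok=F), EMIT:P1(v=0,ok=F)] out:-; in:-
Tick 5: [PARSE:P3(v=10,ok=F), VALIDATE:-, TRANSFORM:-, EMIT:P2(v=0,ok=F)] out:P1(v=0); in:P3
Tick 6: [PARSE:P4(v=13,ok=F), VALIDATE:P3(v=10,ok=F), TRANSFORM:-, EMIT:-] out:P2(v=0); in:P4
Tick 7: [PARSE:-, VALIDATE:P4(v=13,ok=T), TRANSFORM:P3(v=0,ok=F), EMIT:-] out:-; in:-
Tick 8: [PARSE:-, VALIDATE:-, TRANSFORM:P4(v=65,ok=T), EMIT:P3(v=0,ok=F)] out:-; in:-
Tick 9: [PARSE:-, VALIDATE:-, TRANSFORM:-, EMIT:P4(v=65,ok=T)] out:P3(v=0); in:-
Tick 10: [PARSE:-, VALIDATE:-, TRANSFORM:-, EMIT:-] out:P4(v=65); in:-
P2: arrives tick 2, valid=False (id=2, id%4=2), emit tick 6, final value 0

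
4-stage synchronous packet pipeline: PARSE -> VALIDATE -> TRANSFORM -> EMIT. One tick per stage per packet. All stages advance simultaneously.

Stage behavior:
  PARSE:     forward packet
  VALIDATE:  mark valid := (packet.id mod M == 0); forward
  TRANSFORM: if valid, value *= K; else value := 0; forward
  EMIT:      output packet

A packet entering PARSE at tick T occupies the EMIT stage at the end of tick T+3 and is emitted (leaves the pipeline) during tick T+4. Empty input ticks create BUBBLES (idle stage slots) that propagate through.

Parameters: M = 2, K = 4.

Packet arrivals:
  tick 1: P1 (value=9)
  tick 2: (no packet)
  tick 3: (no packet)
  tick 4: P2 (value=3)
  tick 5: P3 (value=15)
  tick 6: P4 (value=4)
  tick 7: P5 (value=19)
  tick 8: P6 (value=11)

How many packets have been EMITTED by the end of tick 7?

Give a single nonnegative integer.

Answer: 1

Derivation:
Tick 1: [PARSE:P1(v=9,ok=F), VALIDATE:-, TRANSFORM:-, EMIT:-] out:-; in:P1
Tick 2: [PARSE:-, VALIDATE:P1(v=9,ok=F), TRANSFORM:-, EMIT:-] out:-; in:-
Tick 3: [PARSE:-, VALIDATE:-, TRANSFORM:P1(v=0,ok=F), EMIT:-] out:-; in:-
Tick 4: [PARSE:P2(v=3,ok=F), VALIDATE:-, TRANSFORM:-, EMIT:P1(v=0,ok=F)] out:-; in:P2
Tick 5: [PARSE:P3(v=15,ok=F), VALIDATE:P2(v=3,ok=T), TRANSFORM:-, EMIT:-] out:P1(v=0); in:P3
Tick 6: [PARSE:P4(v=4,ok=F), VALIDATE:P3(v=15,ok=F), TRANSFORM:P2(v=12,ok=T), EMIT:-] out:-; in:P4
Tick 7: [PARSE:P5(v=19,ok=F), VALIDATE:P4(v=4,ok=T), TRANSFORM:P3(v=0,ok=F), EMIT:P2(v=12,ok=T)] out:-; in:P5
Emitted by tick 7: ['P1']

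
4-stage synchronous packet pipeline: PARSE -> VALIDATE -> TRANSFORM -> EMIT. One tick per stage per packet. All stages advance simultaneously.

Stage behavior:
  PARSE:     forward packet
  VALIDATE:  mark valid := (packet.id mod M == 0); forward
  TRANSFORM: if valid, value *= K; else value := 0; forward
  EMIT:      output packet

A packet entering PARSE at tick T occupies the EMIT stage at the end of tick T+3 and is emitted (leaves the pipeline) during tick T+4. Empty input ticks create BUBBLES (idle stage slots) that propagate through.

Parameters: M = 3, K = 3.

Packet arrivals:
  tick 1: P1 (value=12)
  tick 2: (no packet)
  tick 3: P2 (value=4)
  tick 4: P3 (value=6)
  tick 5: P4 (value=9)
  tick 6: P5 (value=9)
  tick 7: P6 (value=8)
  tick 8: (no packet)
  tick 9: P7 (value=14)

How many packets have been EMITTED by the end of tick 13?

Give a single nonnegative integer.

Answer: 7

Derivation:
Tick 1: [PARSE:P1(v=12,ok=F), VALIDATE:-, TRANSFORM:-, EMIT:-] out:-; in:P1
Tick 2: [PARSE:-, VALIDATE:P1(v=12,ok=F), TRANSFORM:-, EMIT:-] out:-; in:-
Tick 3: [PARSE:P2(v=4,ok=F), VALIDATE:-, TRANSFORM:P1(v=0,ok=F), EMIT:-] out:-; in:P2
Tick 4: [PARSE:P3(v=6,ok=F), VALIDATE:P2(v=4,ok=F), TRANSFORM:-, EMIT:P1(v=0,ok=F)] out:-; in:P3
Tick 5: [PARSE:P4(v=9,ok=F), VALIDATE:P3(v=6,ok=T), TRANSFORM:P2(v=0,ok=F), EMIT:-] out:P1(v=0); in:P4
Tick 6: [PARSE:P5(v=9,ok=F), VALIDATE:P4(v=9,ok=F), TRANSFORM:P3(v=18,ok=T), EMIT:P2(v=0,ok=F)] out:-; in:P5
Tick 7: [PARSE:P6(v=8,ok=F), VALIDATE:P5(v=9,ok=F), TRANSFORM:P4(v=0,ok=F), EMIT:P3(v=18,ok=T)] out:P2(v=0); in:P6
Tick 8: [PARSE:-, VALIDATE:P6(v=8,ok=T), TRANSFORM:P5(v=0,ok=F), EMIT:P4(v=0,ok=F)] out:P3(v=18); in:-
Tick 9: [PARSE:P7(v=14,ok=F), VALIDATE:-, TRANSFORM:P6(v=24,ok=T), EMIT:P5(v=0,ok=F)] out:P4(v=0); in:P7
Tick 10: [PARSE:-, VALIDATE:P7(v=14,ok=F), TRANSFORM:-, EMIT:P6(v=24,ok=T)] out:P5(v=0); in:-
Tick 11: [PARSE:-, VALIDATE:-, TRANSFORM:P7(v=0,ok=F), EMIT:-] out:P6(v=24); in:-
Tick 12: [PARSE:-, VALIDATE:-, TRANSFORM:-, EMIT:P7(v=0,ok=F)] out:-; in:-
Tick 13: [PARSE:-, VALIDATE:-, TRANSFORM:-, EMIT:-] out:P7(v=0); in:-
Emitted by tick 13: ['P1', 'P2', 'P3', 'P4', 'P5', 'P6', 'P7']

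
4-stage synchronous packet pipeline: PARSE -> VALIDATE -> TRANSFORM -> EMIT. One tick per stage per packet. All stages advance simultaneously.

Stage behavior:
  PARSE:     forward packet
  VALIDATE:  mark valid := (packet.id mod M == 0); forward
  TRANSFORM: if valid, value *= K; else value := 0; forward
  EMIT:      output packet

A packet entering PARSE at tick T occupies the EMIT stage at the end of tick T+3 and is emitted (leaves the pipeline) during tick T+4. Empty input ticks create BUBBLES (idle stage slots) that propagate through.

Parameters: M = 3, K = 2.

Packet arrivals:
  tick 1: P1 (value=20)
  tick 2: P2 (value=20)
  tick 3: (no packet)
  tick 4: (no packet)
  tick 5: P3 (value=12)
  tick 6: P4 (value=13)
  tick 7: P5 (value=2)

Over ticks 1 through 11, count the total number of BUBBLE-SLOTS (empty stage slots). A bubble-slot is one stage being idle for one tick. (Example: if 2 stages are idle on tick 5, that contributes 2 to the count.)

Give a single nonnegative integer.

Answer: 24

Derivation:
Tick 1: [PARSE:P1(v=20,ok=F), VALIDATE:-, TRANSFORM:-, EMIT:-] out:-; bubbles=3
Tick 2: [PARSE:P2(v=20,ok=F), VALIDATE:P1(v=20,ok=F), TRANSFORM:-, EMIT:-] out:-; bubbles=2
Tick 3: [PARSE:-, VALIDATE:P2(v=20,ok=F), TRANSFORM:P1(v=0,ok=F), EMIT:-] out:-; bubbles=2
Tick 4: [PARSE:-, VALIDATE:-, TRANSFORM:P2(v=0,ok=F), EMIT:P1(v=0,ok=F)] out:-; bubbles=2
Tick 5: [PARSE:P3(v=12,ok=F), VALIDATE:-, TRANSFORM:-, EMIT:P2(v=0,ok=F)] out:P1(v=0); bubbles=2
Tick 6: [PARSE:P4(v=13,ok=F), VALIDATE:P3(v=12,ok=T), TRANSFORM:-, EMIT:-] out:P2(v=0); bubbles=2
Tick 7: [PARSE:P5(v=2,ok=F), VALIDATE:P4(v=13,ok=F), TRANSFORM:P3(v=24,ok=T), EMIT:-] out:-; bubbles=1
Tick 8: [PARSE:-, VALIDATE:P5(v=2,ok=F), TRANSFORM:P4(v=0,ok=F), EMIT:P3(v=24,ok=T)] out:-; bubbles=1
Tick 9: [PARSE:-, VALIDATE:-, TRANSFORM:P5(v=0,ok=F), EMIT:P4(v=0,ok=F)] out:P3(v=24); bubbles=2
Tick 10: [PARSE:-, VALIDATE:-, TRANSFORM:-, EMIT:P5(v=0,ok=F)] out:P4(v=0); bubbles=3
Tick 11: [PARSE:-, VALIDATE:-, TRANSFORM:-, EMIT:-] out:P5(v=0); bubbles=4
Total bubble-slots: 24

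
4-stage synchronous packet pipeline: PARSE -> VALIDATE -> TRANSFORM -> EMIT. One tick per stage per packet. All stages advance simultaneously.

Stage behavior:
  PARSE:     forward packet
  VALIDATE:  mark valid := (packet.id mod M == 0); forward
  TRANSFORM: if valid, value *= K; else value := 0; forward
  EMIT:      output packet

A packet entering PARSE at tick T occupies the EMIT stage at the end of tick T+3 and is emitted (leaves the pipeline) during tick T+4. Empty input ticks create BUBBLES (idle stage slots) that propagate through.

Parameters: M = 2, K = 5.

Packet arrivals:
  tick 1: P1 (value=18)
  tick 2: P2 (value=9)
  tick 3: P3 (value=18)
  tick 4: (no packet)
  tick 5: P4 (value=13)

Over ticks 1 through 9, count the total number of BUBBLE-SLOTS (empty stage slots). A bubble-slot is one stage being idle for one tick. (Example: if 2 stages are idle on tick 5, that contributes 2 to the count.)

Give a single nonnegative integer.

Tick 1: [PARSE:P1(v=18,ok=F), VALIDATE:-, TRANSFORM:-, EMIT:-] out:-; bubbles=3
Tick 2: [PARSE:P2(v=9,ok=F), VALIDATE:P1(v=18,ok=F), TRANSFORM:-, EMIT:-] out:-; bubbles=2
Tick 3: [PARSE:P3(v=18,ok=F), VALIDATE:P2(v=9,ok=T), TRANSFORM:P1(v=0,ok=F), EMIT:-] out:-; bubbles=1
Tick 4: [PARSE:-, VALIDATE:P3(v=18,ok=F), TRANSFORM:P2(v=45,ok=T), EMIT:P1(v=0,ok=F)] out:-; bubbles=1
Tick 5: [PARSE:P4(v=13,ok=F), VALIDATE:-, TRANSFORM:P3(v=0,ok=F), EMIT:P2(v=45,ok=T)] out:P1(v=0); bubbles=1
Tick 6: [PARSE:-, VALIDATE:P4(v=13,ok=T), TRANSFORM:-, EMIT:P3(v=0,ok=F)] out:P2(v=45); bubbles=2
Tick 7: [PARSE:-, VALIDATE:-, TRANSFORM:P4(v=65,ok=T), EMIT:-] out:P3(v=0); bubbles=3
Tick 8: [PARSE:-, VALIDATE:-, TRANSFORM:-, EMIT:P4(v=65,ok=T)] out:-; bubbles=3
Tick 9: [PARSE:-, VALIDATE:-, TRANSFORM:-, EMIT:-] out:P4(v=65); bubbles=4
Total bubble-slots: 20

Answer: 20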